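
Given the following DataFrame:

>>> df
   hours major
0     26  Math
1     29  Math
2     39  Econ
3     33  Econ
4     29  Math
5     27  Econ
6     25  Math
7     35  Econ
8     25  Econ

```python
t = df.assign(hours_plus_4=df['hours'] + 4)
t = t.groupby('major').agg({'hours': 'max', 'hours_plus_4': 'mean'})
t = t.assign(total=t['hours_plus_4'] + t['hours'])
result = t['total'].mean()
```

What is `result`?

67.525

add column hours_plus_4 = df['hours'] + 4:
   hours major  hours_plus_4
0     26  Math            30
1     29  Math            33
2     39  Econ            43
3     33  Econ            37
4     29  Math            33
5     27  Econ            31
6     25  Math            29
7     35  Econ            39
8     25  Econ            29
group by major: max(hours), mean(hours_plus_4):
       hours  hours_plus_4
major                     
Econ      39         35.80
Math      29         31.25
add column total = t['hours_plus_4'] + t['hours']:
       hours  hours_plus_4  total
major                            
Econ      39         35.80  74.80
Math      29         31.25  60.25
Finally, mean of column 'total' = 67.525.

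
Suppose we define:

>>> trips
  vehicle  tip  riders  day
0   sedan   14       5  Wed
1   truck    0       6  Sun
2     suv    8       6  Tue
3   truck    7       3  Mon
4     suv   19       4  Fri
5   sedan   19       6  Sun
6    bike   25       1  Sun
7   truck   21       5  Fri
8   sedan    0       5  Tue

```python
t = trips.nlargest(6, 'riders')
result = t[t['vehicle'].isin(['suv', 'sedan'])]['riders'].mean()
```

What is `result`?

take 6 rows with largest riders:
  vehicle  tip  riders  day
1   truck    0       6  Sun
2     suv    8       6  Tue
5   sedan   19       6  Sun
0   sedan   14       5  Wed
7   truck   21       5  Fri
8   sedan    0       5  Tue
filter rows where vehicle in ['suv', 'sedan']:
  vehicle  tip  riders  day
2     suv    8       6  Tue
5   sedan   19       6  Sun
0   sedan   14       5  Wed
8   sedan    0       5  Tue
Taking the mean of column 'riders' gives 5.5.

5.5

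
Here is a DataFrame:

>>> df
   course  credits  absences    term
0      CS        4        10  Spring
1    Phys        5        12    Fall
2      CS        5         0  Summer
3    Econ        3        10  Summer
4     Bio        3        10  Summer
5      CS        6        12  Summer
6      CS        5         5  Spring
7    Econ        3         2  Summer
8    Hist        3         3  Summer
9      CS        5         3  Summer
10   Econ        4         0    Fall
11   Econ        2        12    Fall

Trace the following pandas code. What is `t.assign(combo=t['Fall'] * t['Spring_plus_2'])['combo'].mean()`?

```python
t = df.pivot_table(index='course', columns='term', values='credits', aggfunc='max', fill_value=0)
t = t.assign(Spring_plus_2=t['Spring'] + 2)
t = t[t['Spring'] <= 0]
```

4.5

pivot: rows=course, cols=term, max(credits):
term    Fall  Spring  Summer
course                      
Bio        0       0       3
CS         0       5       6
Econ       4       0       3
Hist       0       0       3
Phys       5       0       0
add column Spring_plus_2 = t['Spring'] + 2:
term    Fall  Spring  Summer  Spring_plus_2
course                                     
Bio        0       0       3              2
CS         0       5       6              7
Econ       4       0       3              2
Hist       0       0       3              2
Phys       5       0       0              2
filter rows where Spring <= 0:
term    Fall  Spring  Summer  Spring_plus_2
course                                     
Bio        0       0       3              2
Econ       4       0       3              2
Hist       0       0       3              2
Phys       5       0       0              2
add column combo = t['Fall'] * t['Spring_plus_2']:
term    Fall  Spring  Summer  Spring_plus_2  combo
course                                            
Bio        0       0       3              2      0
Econ       4       0       3              2      8
Hist       0       0       3              2      0
Phys       5       0       0              2     10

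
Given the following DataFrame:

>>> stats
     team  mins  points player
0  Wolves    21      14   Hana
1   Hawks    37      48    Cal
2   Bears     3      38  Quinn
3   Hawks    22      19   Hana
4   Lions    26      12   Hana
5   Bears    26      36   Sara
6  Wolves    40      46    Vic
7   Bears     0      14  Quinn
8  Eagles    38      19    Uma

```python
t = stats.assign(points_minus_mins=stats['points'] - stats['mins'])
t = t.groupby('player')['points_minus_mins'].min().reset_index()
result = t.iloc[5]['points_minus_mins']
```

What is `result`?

add column points_minus_mins = stats['points'] - stats['mins']:
     team  mins  points player  points_minus_mins
0  Wolves    21      14   Hana                 -7
1   Hawks    37      48    Cal                 11
2   Bears     3      38  Quinn                 35
3   Hawks    22      19   Hana                 -3
4   Lions    26      12   Hana                -14
5   Bears    26      36   Sara                 10
6  Wolves    40      46    Vic                  6
7   Bears     0      14  Quinn                 14
8  Eagles    38      19    Uma                -19
group by player, min of points_minus_mins:
player
Cal      11
Hana    -14
Quinn    14
Sara     10
Uma     -19
Vic       6
Name: points_minus_mins, dtype: int64
reset_index():
  player  points_minus_mins
0    Cal                 11
1   Hana                -14
2  Quinn                 14
3   Sara                 10
4    Uma                -19
5    Vic                  6
Hence 6.

6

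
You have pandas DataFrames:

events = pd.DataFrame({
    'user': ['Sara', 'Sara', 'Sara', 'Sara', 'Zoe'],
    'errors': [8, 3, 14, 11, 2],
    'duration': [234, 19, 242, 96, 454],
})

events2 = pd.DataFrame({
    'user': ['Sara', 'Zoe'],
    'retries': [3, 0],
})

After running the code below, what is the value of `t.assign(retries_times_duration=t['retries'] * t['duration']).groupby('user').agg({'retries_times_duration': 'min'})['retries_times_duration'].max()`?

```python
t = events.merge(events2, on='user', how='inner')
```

merge on 'user' (how='inner') → 5 rows:
   user  errors  duration  retries
0  Sara       8       234        3
1  Sara       3        19        3
2  Sara      14       242        3
3  Sara      11        96        3
4   Zoe       2       454        0
add column retries_times_duration = t['retries'] * t['duration']:
   user  errors  duration  retries  retries_times_duration
0  Sara       8       234        3                     702
1  Sara       3        19        3                      57
2  Sara      14       242        3                     726
3  Sara      11        96        3                     288
4   Zoe       2       454        0                       0
group by user, min of retries_times_duration:
      retries_times_duration
user                        
Sara                      57
Zoe                        0
The max of column 'retries_times_duration' is 57.

57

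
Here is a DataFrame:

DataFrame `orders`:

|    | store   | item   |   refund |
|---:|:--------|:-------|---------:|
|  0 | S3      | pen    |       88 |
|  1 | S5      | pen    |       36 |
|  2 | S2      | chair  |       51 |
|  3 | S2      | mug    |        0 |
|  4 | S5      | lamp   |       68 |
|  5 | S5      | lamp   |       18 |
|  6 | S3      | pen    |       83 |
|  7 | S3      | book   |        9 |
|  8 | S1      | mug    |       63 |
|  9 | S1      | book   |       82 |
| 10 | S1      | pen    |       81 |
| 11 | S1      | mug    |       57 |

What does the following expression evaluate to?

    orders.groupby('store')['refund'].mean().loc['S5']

40.6666666667

group by store, mean of refund:
store
S1    70.750000
S2    25.500000
S3    60.000000
S5    40.666667
Name: refund, dtype: float64
Finally, value at index 'S5' = 40.6666666667.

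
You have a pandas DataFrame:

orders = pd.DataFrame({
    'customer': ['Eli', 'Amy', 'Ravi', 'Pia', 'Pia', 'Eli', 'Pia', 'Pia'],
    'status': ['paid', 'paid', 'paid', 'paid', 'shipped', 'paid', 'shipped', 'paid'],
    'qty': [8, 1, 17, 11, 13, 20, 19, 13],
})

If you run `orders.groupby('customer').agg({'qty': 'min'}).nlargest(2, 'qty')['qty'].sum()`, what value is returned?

28

group by customer, min of qty:
          qty
customer     
Amy         1
Eli         8
Pia        11
Ravi       17
take 2 rows with largest qty:
          qty
customer     
Ravi       17
Pia        11
Finally, sum of column 'qty' = 28.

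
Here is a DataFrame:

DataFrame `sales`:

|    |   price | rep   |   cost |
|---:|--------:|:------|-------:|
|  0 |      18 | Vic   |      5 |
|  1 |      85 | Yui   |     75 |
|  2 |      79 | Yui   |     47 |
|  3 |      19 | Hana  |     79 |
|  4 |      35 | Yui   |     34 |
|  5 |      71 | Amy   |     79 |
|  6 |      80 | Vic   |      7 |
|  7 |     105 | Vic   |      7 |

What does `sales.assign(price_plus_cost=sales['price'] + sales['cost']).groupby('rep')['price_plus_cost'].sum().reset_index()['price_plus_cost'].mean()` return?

add column price_plus_cost = sales['price'] + sales['cost']:
   price   rep  cost  price_plus_cost
0     18   Vic     5               23
1     85   Yui    75              160
2     79   Yui    47              126
3     19  Hana    79               98
4     35   Yui    34               69
5     71   Amy    79              150
6     80   Vic     7               87
7    105   Vic     7              112
group by rep, sum of price_plus_cost:
rep
Amy     150
Hana     98
Vic     222
Yui     355
Name: price_plus_cost, dtype: int64
reset_index():
    rep  price_plus_cost
0   Amy              150
1  Hana               98
2   Vic              222
3   Yui              355

206.25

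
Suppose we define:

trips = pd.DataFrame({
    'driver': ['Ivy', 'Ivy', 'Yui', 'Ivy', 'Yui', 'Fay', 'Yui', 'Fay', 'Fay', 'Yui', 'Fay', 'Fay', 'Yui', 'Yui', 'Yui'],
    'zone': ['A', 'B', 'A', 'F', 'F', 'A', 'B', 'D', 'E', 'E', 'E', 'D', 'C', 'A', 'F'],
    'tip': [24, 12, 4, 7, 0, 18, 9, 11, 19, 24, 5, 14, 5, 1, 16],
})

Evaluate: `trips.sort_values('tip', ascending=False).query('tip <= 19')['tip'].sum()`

121

sort by tip descending:
   driver zone  tip
0     Ivy    A   24
9     Yui    E   24
8     Fay    E   19
5     Fay    A   18
14    Yui    F   16
11    Fay    D   14
1     Ivy    B   12
7     Fay    D   11
6     Yui    B    9
3     Ivy    F    7
10    Fay    E    5
12    Yui    C    5
2     Yui    A    4
13    Yui    A    1
4     Yui    F    0
filter rows where tip <= 19:
   driver zone  tip
8     Fay    E   19
5     Fay    A   18
14    Yui    F   16
11    Fay    D   14
1     Ivy    B   12
7     Fay    D   11
6     Yui    B    9
3     Ivy    F    7
10    Fay    E    5
12    Yui    C    5
2     Yui    A    4
13    Yui    A    1
4     Yui    F    0
The sum of column 'tip' is 121.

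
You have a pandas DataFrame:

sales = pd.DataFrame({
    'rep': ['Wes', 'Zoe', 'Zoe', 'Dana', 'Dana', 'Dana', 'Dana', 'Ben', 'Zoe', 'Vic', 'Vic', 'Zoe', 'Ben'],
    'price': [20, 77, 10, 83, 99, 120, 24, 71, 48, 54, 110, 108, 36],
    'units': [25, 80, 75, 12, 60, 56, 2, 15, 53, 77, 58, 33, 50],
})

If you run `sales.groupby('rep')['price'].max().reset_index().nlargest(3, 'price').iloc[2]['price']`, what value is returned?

group by rep, max of price:
rep
Ben      71
Dana    120
Vic     110
Wes      20
Zoe     108
Name: price, dtype: int64
reset_index():
    rep  price
0   Ben     71
1  Dana    120
2   Vic    110
3   Wes     20
4   Zoe    108
take 3 rows with largest price:
    rep  price
1  Dana    120
2   Vic    110
4   Zoe    108
Taking the value at position 2, column 'price' gives 108.

108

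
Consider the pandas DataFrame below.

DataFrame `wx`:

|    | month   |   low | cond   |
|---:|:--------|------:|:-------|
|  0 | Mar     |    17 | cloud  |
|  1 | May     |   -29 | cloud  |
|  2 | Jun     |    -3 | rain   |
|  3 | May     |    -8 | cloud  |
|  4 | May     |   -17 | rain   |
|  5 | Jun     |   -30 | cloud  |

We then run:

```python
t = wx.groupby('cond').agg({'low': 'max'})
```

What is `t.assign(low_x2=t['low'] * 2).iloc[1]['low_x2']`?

group by cond, max of low:
       low
cond      
cloud   17
rain    -3
add column low_x2 = t['low'] * 2:
       low  low_x2
cond              
cloud   17      34
rain    -3      -6

-6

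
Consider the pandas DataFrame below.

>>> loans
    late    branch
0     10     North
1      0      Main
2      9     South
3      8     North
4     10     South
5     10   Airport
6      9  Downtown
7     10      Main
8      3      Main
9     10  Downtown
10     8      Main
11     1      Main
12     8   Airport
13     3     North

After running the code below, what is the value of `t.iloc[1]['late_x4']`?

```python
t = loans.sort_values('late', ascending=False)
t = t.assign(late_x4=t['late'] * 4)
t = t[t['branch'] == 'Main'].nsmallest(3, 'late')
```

sort by late descending:
    late    branch
0     10     North
4     10     South
5     10   Airport
7     10      Main
9     10  Downtown
2      9     South
6      9  Downtown
3      8     North
10     8      Main
12     8   Airport
8      3      Main
13     3     North
11     1      Main
1      0      Main
add column late_x4 = t['late'] * 4:
    late    branch  late_x4
0     10     North       40
4     10     South       40
5     10   Airport       40
7     10      Main       40
9     10  Downtown       40
2      9     South       36
6      9  Downtown       36
3      8     North       32
10     8      Main       32
12     8   Airport       32
8      3      Main       12
13     3     North       12
11     1      Main        4
1      0      Main        0
filter rows where branch == 'Main':
    late branch  late_x4
7     10   Main       40
10     8   Main       32
8      3   Main       12
11     1   Main        4
1      0   Main        0
take 3 rows with smallest late:
    late branch  late_x4
1      0   Main        0
11     1   Main        4
8      3   Main       12
Then the value at position 1, column 'late_x4': 4

4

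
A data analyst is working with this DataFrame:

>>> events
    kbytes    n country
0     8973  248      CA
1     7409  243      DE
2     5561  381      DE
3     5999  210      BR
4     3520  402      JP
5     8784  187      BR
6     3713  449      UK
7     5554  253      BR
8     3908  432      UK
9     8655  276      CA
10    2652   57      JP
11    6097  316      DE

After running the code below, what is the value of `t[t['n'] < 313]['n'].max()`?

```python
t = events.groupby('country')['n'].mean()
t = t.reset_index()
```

group by country, mean of n:
country
BR    216.666667
CA    262.000000
DE    313.333333
JP    229.500000
UK    440.500000
Name: n, dtype: float64
reset_index():
  country           n
0      BR  216.666667
1      CA  262.000000
2      DE  313.333333
3      JP  229.500000
4      UK  440.500000
filter rows where n < 313:
  country           n
0      BR  216.666667
1      CA  262.000000
3      JP  229.500000
max of column 'n' → 262.0

262.0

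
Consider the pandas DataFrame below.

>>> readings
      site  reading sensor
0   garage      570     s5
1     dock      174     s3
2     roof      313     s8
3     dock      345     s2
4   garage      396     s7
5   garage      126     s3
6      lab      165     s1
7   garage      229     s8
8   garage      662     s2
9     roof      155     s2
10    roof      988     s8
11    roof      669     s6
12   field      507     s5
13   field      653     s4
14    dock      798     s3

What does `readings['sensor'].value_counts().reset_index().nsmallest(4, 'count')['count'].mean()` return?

value_counts of sensor:
sensor
s3    3
s8    3
s2    3
s5    2
s7    1
s1    1
s6    1
s4    1
Name: count, dtype: int64
reset_index():
  sensor  count
0     s3      3
1     s8      3
2     s2      3
3     s5      2
4     s7      1
5     s1      1
6     s6      1
7     s4      1
take 4 rows with smallest count:
  sensor  count
4     s7      1
5     s1      1
6     s6      1
7     s4      1
Taking the mean of column 'count' gives 1.0.

1.0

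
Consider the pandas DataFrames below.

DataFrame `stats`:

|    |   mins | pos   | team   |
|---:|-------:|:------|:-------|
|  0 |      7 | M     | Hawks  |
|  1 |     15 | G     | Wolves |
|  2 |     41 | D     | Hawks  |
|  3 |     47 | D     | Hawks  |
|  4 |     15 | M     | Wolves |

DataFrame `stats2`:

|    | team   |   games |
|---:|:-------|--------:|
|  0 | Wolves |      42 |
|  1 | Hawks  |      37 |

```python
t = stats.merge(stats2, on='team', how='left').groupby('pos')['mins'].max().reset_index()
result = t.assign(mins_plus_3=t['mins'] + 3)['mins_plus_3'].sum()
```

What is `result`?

86

merge on 'team' (how='left') → 5 rows:
   mins pos    team  games
0     7   M   Hawks     37
1    15   G  Wolves     42
2    41   D   Hawks     37
3    47   D   Hawks     37
4    15   M  Wolves     42
group by pos, max of mins:
pos
D    47
G    15
M    15
Name: mins, dtype: int64
reset_index():
  pos  mins
0   D    47
1   G    15
2   M    15
add column mins_plus_3 = t['mins'] + 3:
  pos  mins  mins_plus_3
0   D    47           50
1   G    15           18
2   M    15           18
The sum of column 'mins_plus_3' is 86.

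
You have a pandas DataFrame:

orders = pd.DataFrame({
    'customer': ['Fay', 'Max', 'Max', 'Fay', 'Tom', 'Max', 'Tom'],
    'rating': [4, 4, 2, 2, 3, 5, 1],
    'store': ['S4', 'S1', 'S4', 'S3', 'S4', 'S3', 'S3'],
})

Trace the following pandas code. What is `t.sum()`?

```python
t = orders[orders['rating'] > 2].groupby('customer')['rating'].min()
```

filter rows where rating > 2:
  customer  rating store
0      Fay       4    S4
1      Max       4    S1
4      Tom       3    S4
5      Max       5    S3
group by customer, min of rating:
customer
Fay    4
Max    4
Tom    3
Name: rating, dtype: int64
Then the sum of the resulting series: 11

11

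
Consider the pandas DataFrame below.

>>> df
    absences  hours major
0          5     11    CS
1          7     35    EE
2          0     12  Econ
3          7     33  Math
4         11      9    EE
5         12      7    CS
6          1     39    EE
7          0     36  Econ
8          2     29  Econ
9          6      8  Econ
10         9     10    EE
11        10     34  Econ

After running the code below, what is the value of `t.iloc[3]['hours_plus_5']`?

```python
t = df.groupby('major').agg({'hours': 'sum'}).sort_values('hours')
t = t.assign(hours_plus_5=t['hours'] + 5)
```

group by major, sum of hours:
       hours
major       
CS        18
EE        93
Econ     119
Math      33
sort by hours:
       hours
major       
CS        18
Math      33
EE        93
Econ     119
add column hours_plus_5 = t['hours'] + 5:
       hours  hours_plus_5
major                     
CS        18            23
Math      33            38
EE        93            98
Econ     119           124
Then the value at position 3, column 'hours_plus_5': 124

124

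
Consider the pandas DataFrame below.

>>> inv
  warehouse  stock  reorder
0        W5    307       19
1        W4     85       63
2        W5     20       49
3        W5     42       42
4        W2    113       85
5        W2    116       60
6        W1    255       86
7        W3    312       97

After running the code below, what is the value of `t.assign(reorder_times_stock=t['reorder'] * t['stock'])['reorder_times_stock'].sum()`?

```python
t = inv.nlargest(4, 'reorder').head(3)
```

take 4 rows with largest reorder:
  warehouse  stock  reorder
7        W3    312       97
6        W1    255       86
4        W2    113       85
1        W4     85       63
take first 3 rows:
  warehouse  stock  reorder
7        W3    312       97
6        W1    255       86
4        W2    113       85
add column reorder_times_stock = t['reorder'] * t['stock']:
  warehouse  stock  reorder  reorder_times_stock
7        W3    312       97                30264
6        W1    255       86                21930
4        W2    113       85                 9605
The sum of column 'reorder_times_stock' is 61799.

61799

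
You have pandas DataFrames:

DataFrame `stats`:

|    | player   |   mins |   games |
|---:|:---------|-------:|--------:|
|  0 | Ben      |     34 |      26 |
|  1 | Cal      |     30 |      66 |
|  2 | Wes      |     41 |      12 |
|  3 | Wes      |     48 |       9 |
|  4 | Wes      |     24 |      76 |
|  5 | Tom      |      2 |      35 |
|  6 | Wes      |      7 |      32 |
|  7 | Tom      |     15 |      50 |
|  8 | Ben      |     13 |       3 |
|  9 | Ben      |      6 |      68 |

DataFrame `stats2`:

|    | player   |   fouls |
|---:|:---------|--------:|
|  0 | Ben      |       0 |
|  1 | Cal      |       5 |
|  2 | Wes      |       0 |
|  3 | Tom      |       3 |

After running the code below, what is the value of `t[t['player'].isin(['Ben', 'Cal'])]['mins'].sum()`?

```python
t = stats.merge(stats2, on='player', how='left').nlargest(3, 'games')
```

36

merge on 'player' (how='left') → 10 rows:
  player  mins  games  fouls
0    Ben    34     26      0
1    Cal    30     66      5
2    Wes    41     12      0
3    Wes    48      9      0
4    Wes    24     76      0
5    Tom     2     35      3
6    Wes     7     32      0
7    Tom    15     50      3
8    Ben    13      3      0
9    Ben     6     68      0
take 3 rows with largest games:
  player  mins  games  fouls
4    Wes    24     76      0
9    Ben     6     68      0
1    Cal    30     66      5
filter rows where player in ['Ben', 'Cal']:
  player  mins  games  fouls
9    Ben     6     68      0
1    Cal    30     66      5
Reading off the sum of column 'mins', we get 36.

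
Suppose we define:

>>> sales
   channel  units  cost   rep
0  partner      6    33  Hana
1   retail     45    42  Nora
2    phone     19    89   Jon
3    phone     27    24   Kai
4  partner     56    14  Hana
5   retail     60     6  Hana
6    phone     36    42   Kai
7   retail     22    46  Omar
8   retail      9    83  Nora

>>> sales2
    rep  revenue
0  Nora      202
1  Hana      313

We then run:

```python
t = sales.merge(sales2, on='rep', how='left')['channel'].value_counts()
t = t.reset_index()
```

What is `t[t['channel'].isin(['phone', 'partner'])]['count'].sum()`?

merge on 'rep' (how='left') → 9 rows:
   channel  units  cost   rep  revenue
0  partner      6    33  Hana    313.0
1   retail     45    42  Nora    202.0
2    phone     19    89   Jon      NaN
3    phone     27    24   Kai      NaN
4  partner     56    14  Hana    313.0
5   retail     60     6  Hana    313.0
6    phone     36    42   Kai      NaN
7   retail     22    46  Omar      NaN
8   retail      9    83  Nora    202.0
value_counts of channel:
channel
retail     4
phone      3
partner    2
Name: count, dtype: int64
reset_index():
   channel  count
0   retail      4
1    phone      3
2  partner      2
filter rows where channel in ['phone', 'partner']:
   channel  count
1    phone      3
2  partner      2
Then the sum of column 'count': 5

5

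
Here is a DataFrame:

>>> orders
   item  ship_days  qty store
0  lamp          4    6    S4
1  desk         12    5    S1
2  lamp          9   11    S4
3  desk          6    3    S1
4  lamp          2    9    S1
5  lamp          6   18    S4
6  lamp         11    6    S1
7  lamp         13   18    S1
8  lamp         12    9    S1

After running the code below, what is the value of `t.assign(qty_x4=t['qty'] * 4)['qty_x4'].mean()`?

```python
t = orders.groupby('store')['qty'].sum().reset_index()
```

group by store, sum of qty:
store
S1    50
S4    35
Name: qty, dtype: int64
reset_index():
  store  qty
0    S1   50
1    S4   35
add column qty_x4 = t['qty'] * 4:
  store  qty  qty_x4
0    S1   50     200
1    S4   35     140
Then the mean of column 'qty_x4': 170.0

170.0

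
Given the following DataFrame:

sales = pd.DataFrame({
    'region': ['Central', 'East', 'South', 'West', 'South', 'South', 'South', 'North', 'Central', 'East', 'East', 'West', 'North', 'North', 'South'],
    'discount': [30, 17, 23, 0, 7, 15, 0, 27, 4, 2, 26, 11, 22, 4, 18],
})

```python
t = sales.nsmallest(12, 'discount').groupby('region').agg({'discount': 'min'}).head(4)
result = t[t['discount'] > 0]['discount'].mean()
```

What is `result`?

3.33333333333

take 12 rows with smallest discount:
     region  discount
3      West         0
6     South         0
9      East         2
8   Central         4
13    North         4
4     South         7
11     West        11
5     South        15
1      East        17
14    South        18
12    North        22
2     South        23
group by region, min of discount:
         discount
region           
Central         4
East            2
North           4
South           0
West            0
take first 4 rows:
         discount
region           
Central         4
East            2
North           4
South           0
filter rows where discount > 0:
         discount
region           
Central         4
East            2
North           4
Then the mean of column 'discount': 3.33333333333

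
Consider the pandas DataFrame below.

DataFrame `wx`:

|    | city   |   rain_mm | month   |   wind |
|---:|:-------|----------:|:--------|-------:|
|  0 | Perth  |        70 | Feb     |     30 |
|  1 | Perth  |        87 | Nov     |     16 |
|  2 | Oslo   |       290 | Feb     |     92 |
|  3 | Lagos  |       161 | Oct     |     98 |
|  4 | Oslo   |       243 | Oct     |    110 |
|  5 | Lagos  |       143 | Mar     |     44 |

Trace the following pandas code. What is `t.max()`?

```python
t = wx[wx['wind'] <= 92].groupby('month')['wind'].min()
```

filter rows where wind <= 92:
    city  rain_mm month  wind
0  Perth       70   Feb    30
1  Perth       87   Nov    16
2   Oslo      290   Feb    92
5  Lagos      143   Mar    44
group by month, min of wind:
month
Feb    30
Mar    44
Nov    16
Name: wind, dtype: int64
Taking the max of the resulting series gives 44.

44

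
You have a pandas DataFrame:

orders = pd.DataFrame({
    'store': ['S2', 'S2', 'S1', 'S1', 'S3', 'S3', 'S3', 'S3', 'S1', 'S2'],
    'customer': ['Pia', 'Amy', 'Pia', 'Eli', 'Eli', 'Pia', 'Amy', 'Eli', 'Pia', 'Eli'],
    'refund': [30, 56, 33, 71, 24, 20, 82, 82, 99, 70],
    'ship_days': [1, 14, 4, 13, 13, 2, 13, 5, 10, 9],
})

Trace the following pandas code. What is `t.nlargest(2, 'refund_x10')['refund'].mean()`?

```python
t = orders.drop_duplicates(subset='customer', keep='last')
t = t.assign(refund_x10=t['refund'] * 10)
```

90.5

drop duplicate customer (keep=last):
  store customer  refund  ship_days
6    S3      Amy      82         13
8    S1      Pia      99         10
9    S2      Eli      70          9
add column refund_x10 = t['refund'] * 10:
  store customer  refund  ship_days  refund_x10
6    S3      Amy      82         13         820
8    S1      Pia      99         10         990
9    S2      Eli      70          9         700
take 2 rows with largest refund_x10:
  store customer  refund  ship_days  refund_x10
8    S1      Pia      99         10         990
6    S3      Amy      82         13         820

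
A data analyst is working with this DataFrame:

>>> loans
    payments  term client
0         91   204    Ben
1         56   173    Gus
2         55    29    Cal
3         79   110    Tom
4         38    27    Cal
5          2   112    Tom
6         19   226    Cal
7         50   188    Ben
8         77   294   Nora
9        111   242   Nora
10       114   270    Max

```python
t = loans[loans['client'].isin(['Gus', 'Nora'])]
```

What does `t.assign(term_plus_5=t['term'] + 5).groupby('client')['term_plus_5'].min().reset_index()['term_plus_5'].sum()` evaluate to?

filter rows where client in ['Gus', 'Nora']:
   payments  term client
1        56   173    Gus
8        77   294   Nora
9       111   242   Nora
add column term_plus_5 = t['term'] + 5:
   payments  term client  term_plus_5
1        56   173    Gus          178
8        77   294   Nora          299
9       111   242   Nora          247
group by client, min of term_plus_5:
client
Gus     178
Nora    247
Name: term_plus_5, dtype: int64
reset_index():
  client  term_plus_5
0    Gus          178
1   Nora          247
Then the sum of column 'term_plus_5': 425

425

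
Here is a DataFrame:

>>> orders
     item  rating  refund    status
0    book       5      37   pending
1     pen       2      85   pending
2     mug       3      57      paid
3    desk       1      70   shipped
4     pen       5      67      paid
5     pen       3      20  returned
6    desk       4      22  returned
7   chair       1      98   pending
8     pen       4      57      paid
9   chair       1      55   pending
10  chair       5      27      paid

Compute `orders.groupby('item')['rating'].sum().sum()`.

34

group by item, sum of rating:
item
book      5
chair     7
desk      5
mug       3
pen      14
Name: rating, dtype: int64
Then the sum of the resulting series: 34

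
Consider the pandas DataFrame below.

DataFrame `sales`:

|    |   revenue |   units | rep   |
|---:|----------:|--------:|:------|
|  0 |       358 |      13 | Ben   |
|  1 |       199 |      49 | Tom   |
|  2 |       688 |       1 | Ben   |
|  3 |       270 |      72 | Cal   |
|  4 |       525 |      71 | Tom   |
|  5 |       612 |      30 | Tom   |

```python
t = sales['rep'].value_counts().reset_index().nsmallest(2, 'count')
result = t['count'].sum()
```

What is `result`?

value_counts of rep:
rep
Tom    3
Ben    2
Cal    1
Name: count, dtype: int64
reset_index():
   rep  count
0  Tom      3
1  Ben      2
2  Cal      1
take 2 rows with smallest count:
   rep  count
2  Cal      1
1  Ben      2
The sum of column 'count' is 3.

3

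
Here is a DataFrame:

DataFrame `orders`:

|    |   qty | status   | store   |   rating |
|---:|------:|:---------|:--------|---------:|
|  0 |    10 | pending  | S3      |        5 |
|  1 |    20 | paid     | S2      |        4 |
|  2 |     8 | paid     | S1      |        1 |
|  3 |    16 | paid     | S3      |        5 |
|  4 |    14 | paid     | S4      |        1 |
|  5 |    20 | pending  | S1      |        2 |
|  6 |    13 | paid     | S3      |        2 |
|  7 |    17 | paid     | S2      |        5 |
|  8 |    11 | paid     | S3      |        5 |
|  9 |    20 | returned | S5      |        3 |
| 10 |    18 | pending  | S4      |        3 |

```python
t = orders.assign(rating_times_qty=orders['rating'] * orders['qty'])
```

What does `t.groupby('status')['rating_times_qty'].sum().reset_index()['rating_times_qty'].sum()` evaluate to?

add column rating_times_qty = orders['rating'] * orders['qty']:
    qty    status store  rating  rating_times_qty
0    10   pending    S3       5                50
1    20      paid    S2       4                80
2     8      paid    S1       1                 8
3    16      paid    S3       5                80
4    14      paid    S4       1                14
5    20   pending    S1       2                40
6    13      paid    S3       2                26
7    17      paid    S2       5                85
8    11      paid    S3       5                55
9    20  returned    S5       3                60
10   18   pending    S4       3                54
group by status, sum of rating_times_qty:
status
paid        348
pending     144
returned     60
Name: rating_times_qty, dtype: int64
reset_index():
     status  rating_times_qty
0      paid               348
1   pending               144
2  returned                60

552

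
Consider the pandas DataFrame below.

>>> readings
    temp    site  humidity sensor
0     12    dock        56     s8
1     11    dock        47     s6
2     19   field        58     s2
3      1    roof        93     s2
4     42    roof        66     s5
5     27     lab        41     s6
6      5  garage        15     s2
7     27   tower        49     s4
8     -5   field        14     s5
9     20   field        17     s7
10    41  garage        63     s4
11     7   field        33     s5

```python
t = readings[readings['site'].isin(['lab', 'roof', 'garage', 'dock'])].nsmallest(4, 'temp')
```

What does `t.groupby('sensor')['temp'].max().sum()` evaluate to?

filter rows where site in ['lab', 'roof', 'garage', 'dock']:
    temp    site  humidity sensor
0     12    dock        56     s8
1     11    dock        47     s6
3      1    roof        93     s2
4     42    roof        66     s5
5     27     lab        41     s6
6      5  garage        15     s2
10    41  garage        63     s4
take 4 rows with smallest temp:
   temp    site  humidity sensor
3     1    roof        93     s2
6     5  garage        15     s2
1    11    dock        47     s6
0    12    dock        56     s8
group by sensor, max of temp:
sensor
s2     5
s6    11
s8    12
Name: temp, dtype: int64
So sum() = 28.

28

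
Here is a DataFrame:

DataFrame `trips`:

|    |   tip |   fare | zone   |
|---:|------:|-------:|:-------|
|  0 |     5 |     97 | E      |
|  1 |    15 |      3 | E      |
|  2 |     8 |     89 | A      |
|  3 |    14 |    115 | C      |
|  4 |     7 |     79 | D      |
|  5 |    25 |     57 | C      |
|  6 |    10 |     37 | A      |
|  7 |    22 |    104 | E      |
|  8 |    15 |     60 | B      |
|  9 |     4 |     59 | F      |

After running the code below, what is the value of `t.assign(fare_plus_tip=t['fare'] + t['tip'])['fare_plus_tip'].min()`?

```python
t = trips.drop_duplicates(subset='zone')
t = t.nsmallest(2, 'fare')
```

63

drop duplicate zone (keep=first):
   tip  fare zone
0    5    97    E
2    8    89    A
3   14   115    C
4    7    79    D
8   15    60    B
9    4    59    F
take 2 rows with smallest fare:
   tip  fare zone
9    4    59    F
8   15    60    B
add column fare_plus_tip = t['fare'] + t['tip']:
   tip  fare zone  fare_plus_tip
9    4    59    F             63
8   15    60    B             75
min of column 'fare_plus_tip' → 63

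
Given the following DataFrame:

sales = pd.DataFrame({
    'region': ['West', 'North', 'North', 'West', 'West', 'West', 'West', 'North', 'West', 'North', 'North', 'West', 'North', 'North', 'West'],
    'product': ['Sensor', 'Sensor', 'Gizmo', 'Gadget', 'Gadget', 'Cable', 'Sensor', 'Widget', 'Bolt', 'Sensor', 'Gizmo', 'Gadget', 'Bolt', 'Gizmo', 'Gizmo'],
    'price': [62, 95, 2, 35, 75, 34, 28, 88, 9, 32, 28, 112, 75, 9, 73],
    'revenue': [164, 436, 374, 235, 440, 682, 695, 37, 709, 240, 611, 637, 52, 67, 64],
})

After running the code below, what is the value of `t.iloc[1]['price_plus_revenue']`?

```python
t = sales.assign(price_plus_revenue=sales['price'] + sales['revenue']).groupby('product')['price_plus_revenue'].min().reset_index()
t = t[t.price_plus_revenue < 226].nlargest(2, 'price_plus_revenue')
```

125

add column price_plus_revenue = sales['price'] + sales['revenue']:
   region product  price  revenue  price_plus_revenue
0    West  Sensor     62      164                 226
1   North  Sensor     95      436                 531
2   North   Gizmo      2      374                 376
3    West  Gadget     35      235                 270
4    West  Gadget     75      440                 515
5    West   Cable     34      682                 716
6    West  Sensor     28      695                 723
7   North  Widget     88       37                 125
8    West    Bolt      9      709                 718
9   North  Sensor     32      240                 272
10  North   Gizmo     28      611                 639
11   West  Gadget    112      637                 749
12  North    Bolt     75       52                 127
13  North   Gizmo      9       67                  76
14   West   Gizmo     73       64                 137
group by product, min of price_plus_revenue:
product
Bolt      127
Cable     716
Gadget    270
Gizmo      76
Sensor    226
Widget    125
Name: price_plus_revenue, dtype: int64
reset_index():
  product  price_plus_revenue
0    Bolt                 127
1   Cable                 716
2  Gadget                 270
3   Gizmo                  76
4  Sensor                 226
5  Widget                 125
filter rows where price_plus_revenue < 226:
  product  price_plus_revenue
0    Bolt                 127
3   Gizmo                  76
5  Widget                 125
take 2 rows with largest price_plus_revenue:
  product  price_plus_revenue
0    Bolt                 127
5  Widget                 125
Hence 125.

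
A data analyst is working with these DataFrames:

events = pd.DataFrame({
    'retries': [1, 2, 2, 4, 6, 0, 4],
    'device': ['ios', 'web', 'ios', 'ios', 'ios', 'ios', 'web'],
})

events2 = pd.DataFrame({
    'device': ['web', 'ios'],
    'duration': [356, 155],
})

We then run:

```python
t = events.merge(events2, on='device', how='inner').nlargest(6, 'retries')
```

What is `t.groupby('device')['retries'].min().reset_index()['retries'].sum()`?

merge on 'device' (how='inner') → 7 rows:
   retries device  duration
0        1    ios       155
1        2    web       356
2        2    ios       155
3        4    ios       155
4        6    ios       155
5        0    ios       155
6        4    web       356
take 6 rows with largest retries:
   retries device  duration
4        6    ios       155
3        4    ios       155
6        4    web       356
1        2    web       356
2        2    ios       155
0        1    ios       155
group by device, min of retries:
device
ios    1
web    2
Name: retries, dtype: int64
reset_index():
  device  retries
0    ios        1
1    web        2

3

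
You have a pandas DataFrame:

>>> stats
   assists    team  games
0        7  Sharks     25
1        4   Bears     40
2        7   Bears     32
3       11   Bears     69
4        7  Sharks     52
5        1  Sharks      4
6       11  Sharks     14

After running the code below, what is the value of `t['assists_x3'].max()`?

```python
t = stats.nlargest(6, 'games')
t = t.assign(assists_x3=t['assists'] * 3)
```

33

take 6 rows with largest games:
   assists    team  games
3       11   Bears     69
4        7  Sharks     52
1        4   Bears     40
2        7   Bears     32
0        7  Sharks     25
6       11  Sharks     14
add column assists_x3 = t['assists'] * 3:
   assists    team  games  assists_x3
3       11   Bears     69          33
4        7  Sharks     52          21
1        4   Bears     40          12
2        7   Bears     32          21
0        7  Sharks     25          21
6       11  Sharks     14          33
Taking the max of column 'assists_x3' gives 33.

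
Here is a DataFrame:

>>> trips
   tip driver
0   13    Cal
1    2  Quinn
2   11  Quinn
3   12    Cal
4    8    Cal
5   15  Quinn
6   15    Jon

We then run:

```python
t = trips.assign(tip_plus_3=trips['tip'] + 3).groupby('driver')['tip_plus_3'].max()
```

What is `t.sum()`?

add column tip_plus_3 = trips['tip'] + 3:
   tip driver  tip_plus_3
0   13    Cal          16
1    2  Quinn           5
2   11  Quinn          14
3   12    Cal          15
4    8    Cal          11
5   15  Quinn          18
6   15    Jon          18
group by driver, max of tip_plus_3:
driver
Cal      16
Jon      18
Quinn    18
Name: tip_plus_3, dtype: int64
So sum() = 52.

52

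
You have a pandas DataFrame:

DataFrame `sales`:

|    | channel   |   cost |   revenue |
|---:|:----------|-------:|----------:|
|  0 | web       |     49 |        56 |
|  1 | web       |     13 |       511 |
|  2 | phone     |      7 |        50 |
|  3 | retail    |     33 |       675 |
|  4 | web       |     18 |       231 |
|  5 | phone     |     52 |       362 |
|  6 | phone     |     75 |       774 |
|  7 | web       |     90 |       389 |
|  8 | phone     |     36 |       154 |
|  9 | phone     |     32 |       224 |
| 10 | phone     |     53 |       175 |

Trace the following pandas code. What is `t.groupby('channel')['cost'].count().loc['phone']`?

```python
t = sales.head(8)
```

take first 8 rows:
  channel  cost  revenue
0     web    49       56
1     web    13      511
2   phone     7       50
3  retail    33      675
4     web    18      231
5   phone    52      362
6   phone    75      774
7     web    90      389
group by channel, count of cost:
channel
phone     3
retail    1
web       4
Name: cost, dtype: int64
The value at index 'phone' is 3.

3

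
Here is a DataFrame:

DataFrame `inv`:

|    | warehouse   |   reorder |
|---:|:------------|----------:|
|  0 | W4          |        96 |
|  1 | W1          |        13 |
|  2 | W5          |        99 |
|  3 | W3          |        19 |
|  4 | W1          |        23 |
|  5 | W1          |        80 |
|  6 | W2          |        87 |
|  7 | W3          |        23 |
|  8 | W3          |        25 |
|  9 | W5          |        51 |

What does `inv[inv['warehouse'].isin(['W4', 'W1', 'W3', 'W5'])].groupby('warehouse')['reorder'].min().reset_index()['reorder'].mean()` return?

44.75

filter rows where warehouse in ['W4', 'W1', 'W3', 'W5']:
  warehouse  reorder
0        W4       96
1        W1       13
2        W5       99
3        W3       19
4        W1       23
5        W1       80
7        W3       23
8        W3       25
9        W5       51
group by warehouse, min of reorder:
warehouse
W1    13
W3    19
W4    96
W5    51
Name: reorder, dtype: int64
reset_index():
  warehouse  reorder
0        W1       13
1        W3       19
2        W4       96
3        W5       51
Taking the mean of column 'reorder' gives 44.75.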